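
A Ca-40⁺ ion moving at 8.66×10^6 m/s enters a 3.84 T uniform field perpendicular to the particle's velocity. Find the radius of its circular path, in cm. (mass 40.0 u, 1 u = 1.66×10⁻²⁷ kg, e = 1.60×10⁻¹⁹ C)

The magnetic force provides the centripetal force: qvB = mv²/r, so r = mv/(qB).
r = (6.64×10^-26 kg)(8.66×10^6 m/s) / [(1×1.60×10^-19 C)(3.84 T)] = 0.936 m.

r ≈ 93.6 cm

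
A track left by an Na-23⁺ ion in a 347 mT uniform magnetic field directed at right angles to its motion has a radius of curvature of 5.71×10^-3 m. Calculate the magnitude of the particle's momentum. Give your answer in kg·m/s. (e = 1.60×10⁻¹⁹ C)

Since qvB = mv²/r, the momentum p = mv = qBr.
p = (1×1.60×10^-19)(0.347)(5.71×10^-3) = 3.17×10^-22 kg·m/s.

p ≈ 3.17×10^-22 kg·m/s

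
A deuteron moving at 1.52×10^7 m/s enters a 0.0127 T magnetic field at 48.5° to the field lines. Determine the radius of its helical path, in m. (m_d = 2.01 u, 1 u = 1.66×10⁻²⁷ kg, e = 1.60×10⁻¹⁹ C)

Only the perpendicular component v⊥ = v sin48.5° = 1.14×10^7 m/s is bent by the field.
r = m v⊥ /(qB) = (3.34×10^-27)(1.14×10^7) / [(1×1.60×10^-19)(0.0127)] = 18.7 m.

r ≈ 18.7 m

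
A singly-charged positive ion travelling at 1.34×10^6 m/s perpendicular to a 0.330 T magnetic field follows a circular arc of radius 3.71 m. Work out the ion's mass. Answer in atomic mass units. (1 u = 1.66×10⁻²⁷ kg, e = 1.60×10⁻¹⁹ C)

m ≈ 88.1 u

qvB = mv²/r ⇒ m = qBr/v.
m = (1×1.60×10^-19)(0.330)(3.71) / (1.34×10^6) = 1.46×10^-25 kg = 88.1 u.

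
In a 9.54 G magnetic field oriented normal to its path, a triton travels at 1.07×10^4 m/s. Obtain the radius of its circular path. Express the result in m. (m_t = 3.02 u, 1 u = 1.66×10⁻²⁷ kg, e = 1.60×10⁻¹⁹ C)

The magnetic force provides the centripetal force: qvB = mv²/r, so r = mv/(qB).
r = (5.01×10^-27 kg)(1.07×10^4 m/s) / [(1×1.60×10^-19 C)(9.54×10^-4 T)] = 0.351 m.

r ≈ 0.351 m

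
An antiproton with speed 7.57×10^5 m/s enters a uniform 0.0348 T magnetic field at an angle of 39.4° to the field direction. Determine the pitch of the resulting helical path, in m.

pitch ≈ 1.10 m

The velocity component along B is v∥ = v cos39.4° = 5.85×10^5 m/s.
The cyclotron period T = 2πm/(qB) = 1.88×10^-6 s is set by m, q, B alone.
Pitch = v∥·T = (5.85×10^5)(1.88×10^-6) = 1.10 m.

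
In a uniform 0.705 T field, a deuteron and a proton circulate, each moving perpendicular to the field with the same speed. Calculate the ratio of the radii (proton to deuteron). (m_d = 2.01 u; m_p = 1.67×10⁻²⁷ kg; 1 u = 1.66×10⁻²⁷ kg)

ratio ≈ 0.501

r = mv/(qB) ⇒ at equal v, r ∝ m/q.
r_{proton}/r_{deuteron} = 0.501.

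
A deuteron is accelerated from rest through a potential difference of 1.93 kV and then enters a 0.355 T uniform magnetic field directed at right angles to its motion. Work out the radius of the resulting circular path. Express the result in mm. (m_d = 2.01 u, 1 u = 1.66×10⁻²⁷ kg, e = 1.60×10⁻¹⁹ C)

r ≈ 25.3 mm

The kinetic energy gained is K = qV = (1×1.60×10^-19)(1930) = 3.09×10^-16 J.
v = √(2K/m) = 4.30×10^5 m/s.
r = mv/(qB) = (3.34×10^-27)(4.30×10^5) / [(1×1.60×10^-19)(0.355)] = 0.0253 m.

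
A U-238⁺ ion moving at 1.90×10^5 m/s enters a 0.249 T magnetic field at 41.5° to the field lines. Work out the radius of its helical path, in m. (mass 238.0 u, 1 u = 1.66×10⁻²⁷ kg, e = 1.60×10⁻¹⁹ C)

Only the perpendicular component v⊥ = v sin41.5° = 1.26×10^5 m/s is bent by the field.
r = m v⊥ /(qB) = (3.95×10^-25)(1.26×10^5) / [(1×1.60×10^-19)(0.249)] = 1.25 m.

r ≈ 1.25 m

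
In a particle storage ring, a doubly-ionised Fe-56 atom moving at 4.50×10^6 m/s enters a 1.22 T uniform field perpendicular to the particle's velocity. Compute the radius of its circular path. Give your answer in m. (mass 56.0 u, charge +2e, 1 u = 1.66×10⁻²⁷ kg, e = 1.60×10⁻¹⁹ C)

r ≈ 1.07 m

The magnetic force provides the centripetal force: qvB = mv²/r, so r = mv/(qB).
r = (9.30×10^-26 kg)(4.50×10^6 m/s) / [(2×1.60×10^-19 C)(1.22 T)] = 1.07 m.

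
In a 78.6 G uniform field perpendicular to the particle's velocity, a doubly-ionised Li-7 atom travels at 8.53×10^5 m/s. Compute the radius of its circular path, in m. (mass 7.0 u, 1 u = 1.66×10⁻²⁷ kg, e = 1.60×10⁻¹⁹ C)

r ≈ 3.94 m

The magnetic force provides the centripetal force: qvB = mv²/r, so r = mv/(qB).
r = (1.16×10^-26 kg)(8.53×10^5 m/s) / [(2×1.60×10^-19 C)(7.86×10^-3 T)] = 3.94 m.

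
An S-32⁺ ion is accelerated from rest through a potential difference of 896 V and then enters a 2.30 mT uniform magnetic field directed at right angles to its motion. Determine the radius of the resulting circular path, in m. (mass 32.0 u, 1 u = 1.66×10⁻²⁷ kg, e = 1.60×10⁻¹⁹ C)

r ≈ 10.6 m

The kinetic energy gained is K = qV = (1×1.60×10^-19)(896) = 1.43×10^-16 J.
v = √(2K/m) = 7.35×10^4 m/s.
r = mv/(qB) = (5.31×10^-26)(7.35×10^4) / [(1×1.60×10^-19)(2.30×10^-3)] = 10.6 m.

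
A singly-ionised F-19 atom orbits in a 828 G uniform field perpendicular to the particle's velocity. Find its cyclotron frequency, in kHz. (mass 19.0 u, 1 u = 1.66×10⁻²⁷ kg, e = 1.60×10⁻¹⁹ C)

f ≈ 66.9 kHz

f = qB/(2πm) = (1×1.60×10^-19)(0.0828) / [2π(3.15×10^-26)] = 6.69×10^4 Hz.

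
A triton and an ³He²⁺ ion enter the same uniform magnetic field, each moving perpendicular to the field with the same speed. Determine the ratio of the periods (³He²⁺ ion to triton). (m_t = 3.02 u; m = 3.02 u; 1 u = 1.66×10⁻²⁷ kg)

ratio ≈ 0.500

T = 2πm/(qB) is independent of speed, so T₂/T₁ = (m₂/q₂)/(m₁/q₁).
T_{³He²⁺ ion}/T_{triton} = (5.01×10^-27/2e) / (5.01×10^-27/1e) = 0.500.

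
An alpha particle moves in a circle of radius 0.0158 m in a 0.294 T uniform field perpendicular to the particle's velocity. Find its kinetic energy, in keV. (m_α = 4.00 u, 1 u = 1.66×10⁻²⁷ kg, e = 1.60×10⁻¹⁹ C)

v = qBr/m = (2×1.60×10^-19)(0.294)(0.0158) / (6.64×10^-27) = 2.24×10^5 m/s.
K = ½mv² = 0.5·(6.64×10^-27)·(2.24×10^5)² = 1.66×10^-16 J = 1.04 keV.

K ≈ 1.04 keV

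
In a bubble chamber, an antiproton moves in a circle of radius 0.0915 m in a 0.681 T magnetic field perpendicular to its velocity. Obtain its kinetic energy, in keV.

K ≈ 186 keV

v = qBr/m = (1×1.60×10^-19)(0.681)(0.0915) / (1.67×10^-27) = 5.97×10^6 m/s.
K = ½mv² = 0.5·(1.67×10^-27)·(5.97×10^6)² = 2.98×10^-14 J = 186 keV.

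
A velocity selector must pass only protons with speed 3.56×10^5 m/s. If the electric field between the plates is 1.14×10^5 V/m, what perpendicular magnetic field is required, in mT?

B ≈ 320 mT

qE = qvB ⇒ B = E/v = (1.14×10^5) / (3.56×10^5) = 0.320 T.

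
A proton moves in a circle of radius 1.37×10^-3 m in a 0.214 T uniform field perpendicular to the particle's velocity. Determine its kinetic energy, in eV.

K ≈ 4.12 eV

v = qBr/m = (1×1.60×10^-19)(0.214)(1.37×10^-3) / (1.67×10^-27) = 2.81×10^4 m/s.
K = ½mv² = 0.5·(1.67×10^-27)·(2.81×10^4)² = 6.59×10^-19 J = 4.12 eV.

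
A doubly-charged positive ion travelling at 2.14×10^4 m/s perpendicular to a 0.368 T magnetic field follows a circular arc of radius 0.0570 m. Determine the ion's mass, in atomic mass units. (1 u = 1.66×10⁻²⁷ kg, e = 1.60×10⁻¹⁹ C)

m ≈ 189 u

qvB = mv²/r ⇒ m = qBr/v.
m = (2×1.60×10^-19)(0.368)(0.0570) / (2.14×10^4) = 3.14×10^-25 kg = 189 u.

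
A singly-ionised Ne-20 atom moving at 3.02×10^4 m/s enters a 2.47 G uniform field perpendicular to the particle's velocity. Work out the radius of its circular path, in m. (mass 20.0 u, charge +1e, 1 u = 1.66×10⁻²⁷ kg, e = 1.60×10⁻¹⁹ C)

r ≈ 25.4 m

The magnetic force provides the centripetal force: qvB = mv²/r, so r = mv/(qB).
r = (3.32×10^-26 kg)(3.02×10^4 m/s) / [(1×1.60×10^-19 C)(2.47×10^-4 T)] = 25.4 m.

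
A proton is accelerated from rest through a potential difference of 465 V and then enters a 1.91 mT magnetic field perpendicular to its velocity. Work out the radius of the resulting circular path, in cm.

r ≈ 163 cm

The kinetic energy gained is K = qV = (1×1.60×10^-19)(465) = 7.44×10^-17 J.
v = √(2K/m) = 2.98×10^5 m/s.
r = mv/(qB) = (1.67×10^-27)(2.98×10^5) / [(1×1.60×10^-19)(1.91×10^-3)] = 1.63 m.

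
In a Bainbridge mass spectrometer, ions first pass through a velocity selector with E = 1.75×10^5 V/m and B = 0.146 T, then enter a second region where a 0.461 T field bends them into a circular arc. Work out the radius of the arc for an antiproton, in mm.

The selector passes v = E/B = 1.75×10^5/0.146 = 1.20×10^6 m/s.
In the deflection region, r = mv/(qB₂) = (1.67×10^-27)(1.20×10^6) / [(1×1.60×10^-19)(0.461)] = 0.0271 m.

r ≈ 27.1 mm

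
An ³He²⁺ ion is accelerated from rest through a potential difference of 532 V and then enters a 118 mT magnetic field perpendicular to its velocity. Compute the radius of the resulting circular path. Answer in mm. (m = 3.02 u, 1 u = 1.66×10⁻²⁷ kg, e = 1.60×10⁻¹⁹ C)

r ≈ 34.6 mm

The kinetic energy gained is K = qV = (2×1.60×10^-19)(532) = 1.70×10^-16 J.
v = √(2K/m) = 2.61×10^5 m/s.
r = mv/(qB) = (5.01×10^-27)(2.61×10^5) / [(2×1.60×10^-19)(0.118)] = 0.0346 m.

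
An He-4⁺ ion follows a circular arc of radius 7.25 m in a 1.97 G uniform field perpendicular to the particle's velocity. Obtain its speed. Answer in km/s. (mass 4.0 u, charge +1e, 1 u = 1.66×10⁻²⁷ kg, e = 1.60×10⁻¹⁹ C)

From qvB = mv²/r, v = qBr/m.
v = (1×1.60×10^-19)(1.97×10^-4)(7.25) / (6.64×10^-27) = 3.44×10^4 m/s.

v ≈ 34.4 km/s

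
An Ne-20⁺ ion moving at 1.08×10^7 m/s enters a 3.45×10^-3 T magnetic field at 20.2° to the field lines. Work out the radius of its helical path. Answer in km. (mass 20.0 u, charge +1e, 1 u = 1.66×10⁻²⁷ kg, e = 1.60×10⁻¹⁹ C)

r ≈ 0.224 km

Only the perpendicular component v⊥ = v sin20.2° = 3.73×10^6 m/s is bent by the field.
r = m v⊥ /(qB) = (3.32×10^-26)(3.73×10^6) / [(1×1.60×10^-19)(3.45×10^-3)] = 224 m.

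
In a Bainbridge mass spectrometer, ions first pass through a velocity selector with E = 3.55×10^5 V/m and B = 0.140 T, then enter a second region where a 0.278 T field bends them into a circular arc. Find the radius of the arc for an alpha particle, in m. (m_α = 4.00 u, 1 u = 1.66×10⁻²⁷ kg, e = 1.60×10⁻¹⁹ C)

The selector passes v = E/B = 3.55×10^5/0.140 = 2.54×10^6 m/s.
In the deflection region, r = mv/(qB₂) = (6.64×10^-27)(2.54×10^6) / [(2×1.60×10^-19)(0.278)] = 0.189 m.

r ≈ 0.189 m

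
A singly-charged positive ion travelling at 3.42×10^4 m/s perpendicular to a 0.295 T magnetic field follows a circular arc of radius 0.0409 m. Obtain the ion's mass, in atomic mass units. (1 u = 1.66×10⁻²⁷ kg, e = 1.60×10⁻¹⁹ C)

qvB = mv²/r ⇒ m = qBr/v.
m = (1×1.60×10^-19)(0.295)(0.0409) / (3.42×10^4) = 5.64×10^-26 kg = 34.0 u.

m ≈ 34.0 u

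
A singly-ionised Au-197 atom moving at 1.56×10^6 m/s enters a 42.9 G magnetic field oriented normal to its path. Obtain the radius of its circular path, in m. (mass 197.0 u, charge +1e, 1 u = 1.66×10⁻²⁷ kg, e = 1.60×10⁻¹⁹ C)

r ≈ 743 m

The magnetic force provides the centripetal force: qvB = mv²/r, so r = mv/(qB).
r = (3.27×10^-25 kg)(1.56×10^6 m/s) / [(1×1.60×10^-19 C)(4.29×10^-3 T)] = 743 m.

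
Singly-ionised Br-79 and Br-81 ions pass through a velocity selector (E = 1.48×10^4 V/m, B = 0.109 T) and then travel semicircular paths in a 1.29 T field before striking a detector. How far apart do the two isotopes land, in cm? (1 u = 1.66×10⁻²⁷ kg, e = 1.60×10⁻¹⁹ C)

Δd ≈ 0.437 cm

Both emerge at v = E/B₁ = 1.36×10^5 m/s.
r = mv/(qB₂), so r₁ = 0.08627 m and r₂ = 0.08845 m, giving Δr = 2.18×10^-3 m.
After a semicircle each ion lands a diameter 2r from the entry slit, so the separation is 2Δr = 4.37×10^-3 m.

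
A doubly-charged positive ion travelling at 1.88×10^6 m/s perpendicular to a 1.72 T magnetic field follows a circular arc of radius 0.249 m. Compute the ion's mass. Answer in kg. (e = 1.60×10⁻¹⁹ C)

m ≈ 7.29×10^-26 kg

qvB = mv²/r ⇒ m = qBr/v.
m = (2×1.60×10^-19)(1.72)(0.249) / (1.88×10^6) = 7.29×10^-26 kg.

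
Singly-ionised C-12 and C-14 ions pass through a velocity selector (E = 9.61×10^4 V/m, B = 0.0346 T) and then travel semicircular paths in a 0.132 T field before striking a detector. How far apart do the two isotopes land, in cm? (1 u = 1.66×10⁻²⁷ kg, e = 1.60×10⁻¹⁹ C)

Δd ≈ 87.3 cm

Both emerge at v = E/B₁ = 2.78×10^6 m/s.
r = mv/(qB₂), so r₁ = 2.620 m and r₂ = 3.056 m, giving Δr = 0.437 m.
After a semicircle each ion lands a diameter 2r from the entry slit, so the separation is 2Δr = 0.873 m.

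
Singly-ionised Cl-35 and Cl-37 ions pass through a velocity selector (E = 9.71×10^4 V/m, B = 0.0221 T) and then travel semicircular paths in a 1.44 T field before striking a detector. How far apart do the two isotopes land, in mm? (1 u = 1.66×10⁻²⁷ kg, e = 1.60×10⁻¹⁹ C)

Δd ≈ 127 mm

Both emerge at v = E/B₁ = 4.39×10^6 m/s.
r = mv/(qB₂), so r₁ = 1.1080 m and r₂ = 1.1713 m, giving Δr = 0.0633 m.
After a semicircle each ion lands a diameter 2r from the entry slit, so the separation is 2Δr = 0.127 m.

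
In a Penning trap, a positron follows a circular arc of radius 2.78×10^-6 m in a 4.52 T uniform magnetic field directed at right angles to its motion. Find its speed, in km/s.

From qvB = mv²/r, v = qBr/m.
v = (1×1.60×10^-19)(4.52)(2.78×10^-6) / (9.11×10^-31) = 2.21×10^6 m/s.

v ≈ 2210 km/s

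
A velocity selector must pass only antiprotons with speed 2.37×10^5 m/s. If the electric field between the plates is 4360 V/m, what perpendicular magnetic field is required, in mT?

B ≈ 18.4 mT

qE = qvB ⇒ B = E/v = (4360) / (2.37×10^5) = 0.0184 T.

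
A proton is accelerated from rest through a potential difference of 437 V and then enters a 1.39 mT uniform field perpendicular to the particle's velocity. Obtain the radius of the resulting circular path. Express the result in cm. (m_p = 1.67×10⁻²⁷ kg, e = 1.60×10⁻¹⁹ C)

r ≈ 217 cm

The kinetic energy gained is K = qV = (1×1.60×10^-19)(437) = 6.99×10^-17 J.
v = √(2K/m) = 2.89×10^5 m/s.
r = mv/(qB) = (1.67×10^-27)(2.89×10^5) / [(1×1.60×10^-19)(1.39×10^-3)] = 2.17 m.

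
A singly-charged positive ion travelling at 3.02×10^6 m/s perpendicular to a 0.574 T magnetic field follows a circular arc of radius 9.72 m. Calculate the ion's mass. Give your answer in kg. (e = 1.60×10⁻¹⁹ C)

m ≈ 2.96×10^-25 kg

qvB = mv²/r ⇒ m = qBr/v.
m = (1×1.60×10^-19)(0.574)(9.72) / (3.02×10^6) = 2.96×10^-25 kg.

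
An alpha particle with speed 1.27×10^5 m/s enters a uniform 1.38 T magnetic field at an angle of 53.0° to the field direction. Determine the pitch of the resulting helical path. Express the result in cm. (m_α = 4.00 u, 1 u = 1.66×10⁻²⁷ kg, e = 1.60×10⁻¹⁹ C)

pitch ≈ 0.722 cm

The velocity component along B is v∥ = v cos53.0° = 7.64×10^4 m/s.
The cyclotron period T = 2πm/(qB) = 9.45×10^-8 s is set by m, q, B alone.
Pitch = v∥·T = (7.64×10^4)(9.45×10^-8) = 7.22×10^-3 m.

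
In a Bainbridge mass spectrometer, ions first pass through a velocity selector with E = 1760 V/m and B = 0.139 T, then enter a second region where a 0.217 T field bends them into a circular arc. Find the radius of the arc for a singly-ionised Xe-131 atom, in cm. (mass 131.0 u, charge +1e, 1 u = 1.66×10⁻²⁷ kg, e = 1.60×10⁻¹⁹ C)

r ≈ 7.93 cm

The selector passes v = E/B = 1760/0.139 = 1.27×10^4 m/s.
In the deflection region, r = mv/(qB₂) = (2.17×10^-25)(1.27×10^4) / [(1×1.60×10^-19)(0.217)] = 0.0793 m.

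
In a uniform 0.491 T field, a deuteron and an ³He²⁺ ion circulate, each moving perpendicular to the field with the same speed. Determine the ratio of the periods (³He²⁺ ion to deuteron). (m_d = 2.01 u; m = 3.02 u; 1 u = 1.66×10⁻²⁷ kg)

ratio ≈ 0.751

T = 2πm/(qB) is independent of speed, so T₂/T₁ = (m₂/q₂)/(m₁/q₁).
T_{³He²⁺ ion}/T_{deuteron} = (5.01×10^-27/2e) / (3.34×10^-27/1e) = 0.751.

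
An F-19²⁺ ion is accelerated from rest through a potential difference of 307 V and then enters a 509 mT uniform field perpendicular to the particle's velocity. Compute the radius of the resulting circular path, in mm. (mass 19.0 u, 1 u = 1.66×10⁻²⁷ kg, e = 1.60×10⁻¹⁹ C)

The kinetic energy gained is K = qV = (2×1.60×10^-19)(307) = 9.82×10^-17 J.
v = √(2K/m) = 7.89×10^4 m/s.
r = mv/(qB) = (3.15×10^-26)(7.89×10^4) / [(2×1.60×10^-19)(0.509)] = 0.0153 m.

r ≈ 15.3 mm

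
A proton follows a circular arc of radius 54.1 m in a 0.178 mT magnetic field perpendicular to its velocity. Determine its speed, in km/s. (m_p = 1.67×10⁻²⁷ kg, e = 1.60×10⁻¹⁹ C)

v ≈ 923 km/s

From qvB = mv²/r, v = qBr/m.
v = (1×1.60×10^-19)(1.78×10^-4)(54.1) / (1.67×10^-27) = 9.23×10^5 m/s.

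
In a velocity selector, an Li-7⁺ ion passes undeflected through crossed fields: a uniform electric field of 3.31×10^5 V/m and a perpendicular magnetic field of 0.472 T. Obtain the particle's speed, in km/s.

For zero net force, qE = qvB, so v = E/B.
v = (3.31×10^5) / (0.472) = 7.01×10^5 m/s.

v ≈ 701 km/s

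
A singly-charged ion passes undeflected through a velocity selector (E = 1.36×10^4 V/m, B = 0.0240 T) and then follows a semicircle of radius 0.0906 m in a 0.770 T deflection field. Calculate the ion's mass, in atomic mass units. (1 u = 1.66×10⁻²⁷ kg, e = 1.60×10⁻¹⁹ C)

m ≈ 11.9 u

v = E/B₁ = 5.67×10^5 m/s.
From r = mv/(qB₂), m = qB₂r/v = (1×1.60×10^-19)(0.770)(0.0906) / (5.67×10^5) = 1.97×10^-26 kg.
In atomic mass units: m = 1.97×10^-26 / 1.66×10^-27 = 11.9 u.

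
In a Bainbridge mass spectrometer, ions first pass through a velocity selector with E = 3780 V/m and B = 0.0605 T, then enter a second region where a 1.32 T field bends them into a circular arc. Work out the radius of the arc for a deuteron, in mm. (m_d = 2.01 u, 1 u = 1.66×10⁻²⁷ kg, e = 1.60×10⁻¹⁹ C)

The selector passes v = E/B = 3780/0.0605 = 6.25×10^4 m/s.
In the deflection region, r = mv/(qB₂) = (3.34×10^-27)(6.25×10^4) / [(1×1.60×10^-19)(1.32)] = 9.87×10^-4 m.

r ≈ 0.987 mm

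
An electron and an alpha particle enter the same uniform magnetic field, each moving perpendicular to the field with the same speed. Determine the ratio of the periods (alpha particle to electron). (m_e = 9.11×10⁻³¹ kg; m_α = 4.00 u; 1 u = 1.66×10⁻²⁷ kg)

ratio ≈ 3640

T = 2πm/(qB) is independent of speed, so T₂/T₁ = (m₂/q₂)/(m₁/q₁).
T_{alpha particle}/T_{electron} = (6.64×10^-27/2e) / (9.11×10^-31/1e) = 3640.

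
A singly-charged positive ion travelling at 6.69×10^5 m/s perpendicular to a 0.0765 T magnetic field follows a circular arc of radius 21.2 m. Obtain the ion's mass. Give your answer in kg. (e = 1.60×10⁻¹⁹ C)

qvB = mv²/r ⇒ m = qBr/v.
m = (1×1.60×10^-19)(0.0765)(21.2) / (6.69×10^5) = 3.88×10^-25 kg.

m ≈ 3.88×10^-25 kg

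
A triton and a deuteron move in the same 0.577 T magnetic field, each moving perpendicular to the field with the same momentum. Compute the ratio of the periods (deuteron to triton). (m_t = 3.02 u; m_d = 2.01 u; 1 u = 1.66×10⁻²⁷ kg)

T = 2πm/(qB) is independent of speed, so T₂/T₁ = (m₂/q₂)/(m₁/q₁).
T_{deuteron}/T_{triton} = (3.34×10^-27/1e) / (5.01×10^-27/1e) = 0.666.

ratio ≈ 0.666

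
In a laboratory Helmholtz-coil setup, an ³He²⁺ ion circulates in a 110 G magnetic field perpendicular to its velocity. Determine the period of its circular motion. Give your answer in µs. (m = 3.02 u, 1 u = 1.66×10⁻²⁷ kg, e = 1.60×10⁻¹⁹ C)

T ≈ 8.95 µs

The cyclotron period is independent of speed: T = 2πm/(qB).
T = 2π(5.01×10^-27) / [(2×1.60×10^-19)(0.0110)] = 8.95×10^-6 s.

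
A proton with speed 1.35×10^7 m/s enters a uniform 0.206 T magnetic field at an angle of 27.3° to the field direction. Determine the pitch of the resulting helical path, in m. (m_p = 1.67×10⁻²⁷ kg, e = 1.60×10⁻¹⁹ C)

pitch ≈ 3.82 m

The velocity component along B is v∥ = v cos27.3° = 1.20×10^7 m/s.
The cyclotron period T = 2πm/(qB) = 3.18×10^-7 s is set by m, q, B alone.
Pitch = v∥·T = (1.20×10^7)(3.18×10^-7) = 3.82 m.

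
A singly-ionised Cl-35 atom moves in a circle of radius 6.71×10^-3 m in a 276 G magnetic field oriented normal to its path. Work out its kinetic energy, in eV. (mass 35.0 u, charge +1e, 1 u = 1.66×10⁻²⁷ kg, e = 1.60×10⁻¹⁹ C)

v = qBr/m = (1×1.60×10^-19)(0.0276)(6.71×10^-3) / (5.81×10^-26) = 510 m/s.
K = ½mv² = 0.5·(5.81×10^-26)·(510)² = 7.56×10^-21 J = 0.0472 eV.

K ≈ 0.0472 eV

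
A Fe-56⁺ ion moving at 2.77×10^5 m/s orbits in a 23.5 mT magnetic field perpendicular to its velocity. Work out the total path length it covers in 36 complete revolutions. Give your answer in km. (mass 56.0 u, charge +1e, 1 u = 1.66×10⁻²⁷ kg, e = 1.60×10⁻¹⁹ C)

L ≈ 1.55 km

r = mv/(qB) = 6.85 m, so one revolution covers 2πr = 43.0 m.
In 36 revolutions: L = 36·2πr = 1550 m.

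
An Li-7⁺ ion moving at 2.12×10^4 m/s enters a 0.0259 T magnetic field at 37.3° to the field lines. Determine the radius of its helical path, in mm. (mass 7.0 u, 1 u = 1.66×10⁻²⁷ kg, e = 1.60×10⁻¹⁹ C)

Only the perpendicular component v⊥ = v sin37.3° = 1.28×10^4 m/s is bent by the field.
r = m v⊥ /(qB) = (1.16×10^-26)(1.28×10^4) / [(1×1.60×10^-19)(0.0259)] = 0.0360 m.

r ≈ 36.0 mm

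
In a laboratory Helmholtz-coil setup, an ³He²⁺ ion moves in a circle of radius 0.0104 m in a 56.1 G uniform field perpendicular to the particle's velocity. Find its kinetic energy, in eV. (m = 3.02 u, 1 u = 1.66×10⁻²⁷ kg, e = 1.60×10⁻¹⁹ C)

K ≈ 0.217 eV

v = qBr/m = (2×1.60×10^-19)(5.61×10^-3)(0.0104) / (5.01×10^-27) = 3720 m/s.
K = ½mv² = 0.5·(5.01×10^-27)·(3720)² = 3.48×10^-20 J = 0.217 eV.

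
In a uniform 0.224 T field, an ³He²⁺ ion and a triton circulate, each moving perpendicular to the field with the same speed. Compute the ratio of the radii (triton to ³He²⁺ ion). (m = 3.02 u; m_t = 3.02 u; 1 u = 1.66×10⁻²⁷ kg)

ratio ≈ 2.00

r = mv/(qB) ⇒ at equal v, r ∝ m/q.
r_{triton}/r_{³He²⁺ ion} = 2.00.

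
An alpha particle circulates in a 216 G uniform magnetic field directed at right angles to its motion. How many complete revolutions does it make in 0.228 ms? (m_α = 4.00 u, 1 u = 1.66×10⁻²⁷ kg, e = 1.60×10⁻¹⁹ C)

N = 37

T = 2πm/(qB) = 2π(6.64×10^-27) / [(2×1.60×10^-19)(0.0216)] = 6.0359×10^-6 s.
N = t/T = 2.28×10^-4 / 6.0359×10^-6 ≈ 37.77, so 37 complete revolutions.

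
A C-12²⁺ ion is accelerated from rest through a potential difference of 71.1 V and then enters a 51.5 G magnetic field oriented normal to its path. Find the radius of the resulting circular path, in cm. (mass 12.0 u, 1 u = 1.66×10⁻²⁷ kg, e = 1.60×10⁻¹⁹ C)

r ≈ 57.8 cm

The kinetic energy gained is K = qV = (2×1.60×10^-19)(71.1) = 2.28×10^-17 J.
v = √(2K/m) = 4.78×10^4 m/s.
r = mv/(qB) = (1.99×10^-26)(4.78×10^4) / [(2×1.60×10^-19)(5.15×10^-3)] = 0.578 m.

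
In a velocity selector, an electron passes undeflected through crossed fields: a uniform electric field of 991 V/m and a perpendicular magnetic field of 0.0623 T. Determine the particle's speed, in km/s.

For zero net force, qE = qvB, so v = E/B.
v = (991) / (0.0623) = 1.59×10^4 m/s.

v ≈ 15.9 km/s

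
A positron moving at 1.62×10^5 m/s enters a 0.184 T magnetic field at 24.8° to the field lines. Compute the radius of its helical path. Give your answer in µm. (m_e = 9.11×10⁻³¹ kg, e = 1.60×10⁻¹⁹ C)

Only the perpendicular component v⊥ = v sin24.8° = 6.80×10^4 m/s is bent by the field.
r = m v⊥ /(qB) = (9.11×10^-31)(6.80×10^4) / [(1×1.60×10^-19)(0.184)] = 2.10×10^-6 m.

r ≈ 2.10 µm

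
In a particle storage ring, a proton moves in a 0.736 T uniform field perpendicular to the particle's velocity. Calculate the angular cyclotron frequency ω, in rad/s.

ω ≈ 7.05×10^7 rad/s

ω = qB/m = (1×1.60×10^-19)(0.736) / (1.67×10^-27) = 7.05×10^7 rad/s.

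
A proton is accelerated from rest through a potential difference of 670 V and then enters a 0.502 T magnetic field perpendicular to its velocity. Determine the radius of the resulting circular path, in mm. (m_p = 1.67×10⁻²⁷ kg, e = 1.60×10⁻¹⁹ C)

r ≈ 7.45 mm

The kinetic energy gained is K = qV = (1×1.60×10^-19)(670) = 1.07×10^-16 J.
v = √(2K/m) = 3.58×10^5 m/s.
r = mv/(qB) = (1.67×10^-27)(3.58×10^5) / [(1×1.60×10^-19)(0.502)] = 7.45×10^-3 m.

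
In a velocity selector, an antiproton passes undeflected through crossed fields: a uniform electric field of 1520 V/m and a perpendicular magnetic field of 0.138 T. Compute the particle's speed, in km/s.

v ≈ 11.0 km/s

For zero net force, qE = qvB, so v = E/B.
v = (1520) / (0.138) = 1.10×10^4 m/s.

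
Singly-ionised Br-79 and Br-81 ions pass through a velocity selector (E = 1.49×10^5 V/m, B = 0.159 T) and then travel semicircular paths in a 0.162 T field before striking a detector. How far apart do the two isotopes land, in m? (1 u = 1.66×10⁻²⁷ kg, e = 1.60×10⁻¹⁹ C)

Both emerge at v = E/B₁ = 9.37×10^5 m/s.
r = mv/(qB₂), so r₁ = 4.741 m and r₂ = 4.861 m, giving Δr = 0.120 m.
After a semicircle each ion lands a diameter 2r from the entry slit, so the separation is 2Δr = 0.240 m.

Δd ≈ 0.240 m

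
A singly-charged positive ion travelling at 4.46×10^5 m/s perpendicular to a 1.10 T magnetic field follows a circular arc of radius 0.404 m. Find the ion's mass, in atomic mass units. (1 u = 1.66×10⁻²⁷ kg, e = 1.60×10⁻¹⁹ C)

qvB = mv²/r ⇒ m = qBr/v.
m = (1×1.60×10^-19)(1.10)(0.404) / (4.46×10^5) = 1.59×10^-25 kg = 96.0 u.

m ≈ 96.0 u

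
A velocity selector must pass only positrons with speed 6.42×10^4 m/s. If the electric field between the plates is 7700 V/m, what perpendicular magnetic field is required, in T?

qE = qvB ⇒ B = E/v = (7700) / (6.42×10^4) = 0.120 T.

B ≈ 0.120 T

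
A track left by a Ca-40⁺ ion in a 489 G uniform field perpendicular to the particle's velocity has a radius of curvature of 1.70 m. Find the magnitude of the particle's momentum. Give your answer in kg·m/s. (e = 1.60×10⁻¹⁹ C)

Since qvB = mv²/r, the momentum p = mv = qBr.
p = (1×1.60×10^-19)(0.0489)(1.70) = 1.33×10^-20 kg·m/s.

p ≈ 1.33×10^-20 kg·m/s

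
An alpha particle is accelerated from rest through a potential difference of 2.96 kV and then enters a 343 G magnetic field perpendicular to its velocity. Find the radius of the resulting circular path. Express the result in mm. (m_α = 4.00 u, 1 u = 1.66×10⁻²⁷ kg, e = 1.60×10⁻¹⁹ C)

The kinetic energy gained is K = qV = (2×1.60×10^-19)(2960) = 9.47×10^-16 J.
v = √(2K/m) = 5.34×10^5 m/s.
r = mv/(qB) = (6.64×10^-27)(5.34×10^5) / [(2×1.60×10^-19)(0.0343)] = 0.323 m.

r ≈ 323 mm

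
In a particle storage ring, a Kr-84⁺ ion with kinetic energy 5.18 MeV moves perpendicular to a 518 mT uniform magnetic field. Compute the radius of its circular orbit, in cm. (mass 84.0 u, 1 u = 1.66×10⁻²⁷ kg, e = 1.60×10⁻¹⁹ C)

r ≈ 580 cm

Convert the energy: K = 5.18 MeV = 8.29×10^-13 J.
v = √(2K/m) = √(2·8.29×10^-13/1.39×10^-25) = 3.45×10^6 m/s.
r = mv/(qB) = (1.39×10^-25)(3.45×10^6) / [(1×1.60×10^-19)(0.518)] = 5.80 m.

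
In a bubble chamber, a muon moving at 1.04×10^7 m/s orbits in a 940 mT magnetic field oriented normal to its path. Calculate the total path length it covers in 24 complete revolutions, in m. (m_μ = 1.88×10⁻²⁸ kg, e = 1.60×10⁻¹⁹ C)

L ≈ 1.96 m

r = mv/(qB) = 0.0130 m, so one revolution covers 2πr = 0.0817 m.
In 24 revolutions: L = 24·2πr = 1.96 m.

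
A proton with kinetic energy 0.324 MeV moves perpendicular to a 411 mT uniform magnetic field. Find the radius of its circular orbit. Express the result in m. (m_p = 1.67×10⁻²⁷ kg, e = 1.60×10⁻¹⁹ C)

Convert the energy: K = 0.324 MeV = 5.18×10^-14 J.
v = √(2K/m) = √(2·5.18×10^-14/1.67×10^-27) = 7.88×10^6 m/s.
r = mv/(qB) = (1.67×10^-27)(7.88×10^6) / [(1×1.60×10^-19)(0.411)] = 0.200 m.

r ≈ 0.200 m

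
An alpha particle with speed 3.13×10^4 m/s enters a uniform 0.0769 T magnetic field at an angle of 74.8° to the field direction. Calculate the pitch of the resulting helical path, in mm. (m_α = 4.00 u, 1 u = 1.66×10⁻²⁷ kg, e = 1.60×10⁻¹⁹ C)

pitch ≈ 13.9 mm

The velocity component along B is v∥ = v cos74.8° = 8210 m/s.
The cyclotron period T = 2πm/(qB) = 1.70×10^-6 s is set by m, q, B alone.
Pitch = v∥·T = (8210)(1.70×10^-6) = 0.0139 m.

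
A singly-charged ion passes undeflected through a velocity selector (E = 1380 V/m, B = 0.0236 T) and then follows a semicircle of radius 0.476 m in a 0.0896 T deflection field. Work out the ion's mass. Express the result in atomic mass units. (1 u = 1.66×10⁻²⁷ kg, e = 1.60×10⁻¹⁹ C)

v = E/B₁ = 5.85×10^4 m/s.
From r = mv/(qB₂), m = qB₂r/v = (1×1.60×10^-19)(0.0896)(0.476) / (5.85×10^4) = 1.17×10^-25 kg.
In atomic mass units: m = 1.17×10^-25 / 1.66×10^-27 = 70.3 u.

m ≈ 70.3 u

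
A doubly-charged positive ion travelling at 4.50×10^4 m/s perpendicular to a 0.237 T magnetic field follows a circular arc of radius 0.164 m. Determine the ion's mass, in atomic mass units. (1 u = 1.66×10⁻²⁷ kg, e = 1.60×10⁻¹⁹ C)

qvB = mv²/r ⇒ m = qBr/v.
m = (2×1.60×10^-19)(0.237)(0.164) / (4.50×10^4) = 2.76×10^-25 kg = 167 u.

m ≈ 167 u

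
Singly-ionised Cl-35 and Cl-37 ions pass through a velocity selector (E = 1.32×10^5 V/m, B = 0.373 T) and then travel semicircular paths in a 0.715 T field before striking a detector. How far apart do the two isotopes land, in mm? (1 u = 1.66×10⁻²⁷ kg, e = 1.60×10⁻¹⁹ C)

Δd ≈ 20.5 mm

Both emerge at v = E/B₁ = 3.54×10^5 m/s.
r = mv/(qB₂), so r₁ = 0.1797 m and r₂ = 0.1900 m, giving Δr = 0.0103 m.
After a semicircle each ion lands a diameter 2r from the entry slit, so the separation is 2Δr = 0.0205 m.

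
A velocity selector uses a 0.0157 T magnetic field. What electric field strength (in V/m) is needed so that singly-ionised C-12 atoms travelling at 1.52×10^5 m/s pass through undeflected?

E ≈ 2390 V/m

qE = qvB ⇒ E = vB = (1.52×10^5)(0.0157) = 2390 V/m.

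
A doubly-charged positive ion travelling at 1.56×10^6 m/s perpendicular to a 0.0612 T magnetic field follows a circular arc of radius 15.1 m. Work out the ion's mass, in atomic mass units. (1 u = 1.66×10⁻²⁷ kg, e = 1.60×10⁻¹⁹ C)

m ≈ 114 u

qvB = mv²/r ⇒ m = qBr/v.
m = (2×1.60×10^-19)(0.0612)(15.1) / (1.56×10^6) = 1.90×10^-25 kg = 114 u.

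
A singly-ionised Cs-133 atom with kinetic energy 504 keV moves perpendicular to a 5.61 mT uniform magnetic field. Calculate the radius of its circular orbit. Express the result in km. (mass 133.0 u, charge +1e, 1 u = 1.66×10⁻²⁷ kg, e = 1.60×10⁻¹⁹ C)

r ≈ 0.210 km

Convert the energy: K = 504 keV = 8.06×10^-14 J.
v = √(2K/m) = √(2·8.06×10^-14/2.21×10^-25) = 8.55×10^5 m/s.
r = mv/(qB) = (2.21×10^-25)(8.55×10^5) / [(1×1.60×10^-19)(5.61×10^-3)] = 210 m.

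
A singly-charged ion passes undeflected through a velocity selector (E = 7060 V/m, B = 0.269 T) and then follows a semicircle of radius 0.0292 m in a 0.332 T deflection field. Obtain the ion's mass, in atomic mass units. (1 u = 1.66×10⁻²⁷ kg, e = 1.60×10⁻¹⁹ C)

m ≈ 35.6 u

v = E/B₁ = 2.62×10^4 m/s.
From r = mv/(qB₂), m = qB₂r/v = (1×1.60×10^-19)(0.332)(0.0292) / (2.62×10^4) = 5.91×10^-26 kg.
In atomic mass units: m = 5.91×10^-26 / 1.66×10^-27 = 35.6 u.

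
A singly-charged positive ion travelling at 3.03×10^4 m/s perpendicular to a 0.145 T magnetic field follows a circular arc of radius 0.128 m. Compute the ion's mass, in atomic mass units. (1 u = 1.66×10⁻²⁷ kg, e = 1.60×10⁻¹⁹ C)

qvB = mv²/r ⇒ m = qBr/v.
m = (1×1.60×10^-19)(0.145)(0.128) / (3.03×10^4) = 9.80×10^-26 kg = 59.0 u.

m ≈ 59.0 u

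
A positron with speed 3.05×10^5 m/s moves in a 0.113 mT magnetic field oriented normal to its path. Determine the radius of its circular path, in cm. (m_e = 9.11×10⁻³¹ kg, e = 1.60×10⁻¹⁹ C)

r ≈ 1.54 cm

The magnetic force provides the centripetal force: qvB = mv²/r, so r = mv/(qB).
r = (9.11×10^-31 kg)(3.05×10^5 m/s) / [(1×1.60×10^-19 C)(1.13×10^-4 T)] = 0.0154 m.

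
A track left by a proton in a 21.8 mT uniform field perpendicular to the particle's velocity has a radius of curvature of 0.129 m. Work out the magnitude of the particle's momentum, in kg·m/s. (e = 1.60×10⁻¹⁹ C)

Since qvB = mv²/r, the momentum p = mv = qBr.
p = (1×1.60×10^-19)(0.0218)(0.129) = 4.50×10^-22 kg·m/s.

p ≈ 4.50×10^-22 kg·m/s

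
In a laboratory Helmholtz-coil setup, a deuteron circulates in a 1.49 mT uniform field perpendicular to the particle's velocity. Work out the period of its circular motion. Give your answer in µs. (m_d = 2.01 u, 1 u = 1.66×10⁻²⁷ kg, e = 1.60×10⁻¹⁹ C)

The cyclotron period is independent of speed: T = 2πm/(qB).
T = 2π(3.34×10^-27) / [(1×1.60×10^-19)(1.49×10^-3)] = 8.79×10^-5 s.

T ≈ 87.9 µs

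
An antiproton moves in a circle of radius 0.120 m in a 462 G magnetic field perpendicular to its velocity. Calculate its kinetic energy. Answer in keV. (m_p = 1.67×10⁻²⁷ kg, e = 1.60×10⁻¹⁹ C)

K ≈ 1.47 keV

v = qBr/m = (1×1.60×10^-19)(0.0462)(0.120) / (1.67×10^-27) = 5.31×10^5 m/s.
K = ½mv² = 0.5·(1.67×10^-27)·(5.31×10^5)² = 2.36×10^-16 J = 1.47 keV.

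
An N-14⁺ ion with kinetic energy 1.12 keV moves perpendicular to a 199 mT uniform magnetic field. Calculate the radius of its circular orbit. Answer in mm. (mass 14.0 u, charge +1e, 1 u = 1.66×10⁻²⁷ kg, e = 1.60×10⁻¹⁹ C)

r ≈ 90.6 mm

Convert the energy: K = 1.12 keV = 1.79×10^-16 J.
v = √(2K/m) = √(2·1.79×10^-16/2.32×10^-26) = 1.24×10^5 m/s.
r = mv/(qB) = (2.32×10^-26)(1.24×10^5) / [(1×1.60×10^-19)(0.199)] = 0.0906 m.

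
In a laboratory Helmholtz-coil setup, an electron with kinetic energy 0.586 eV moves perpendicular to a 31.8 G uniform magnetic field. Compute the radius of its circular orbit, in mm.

Convert the energy: K = 0.586 eV = 9.38×10^-20 J.
v = √(2K/m) = √(2·9.38×10^-20/9.11×10^-31) = 4.54×10^5 m/s.
r = mv/(qB) = (9.11×10^-31)(4.54×10^5) / [(1×1.60×10^-19)(3.18×10^-3)] = 8.12×10^-4 m.

r ≈ 0.812 mm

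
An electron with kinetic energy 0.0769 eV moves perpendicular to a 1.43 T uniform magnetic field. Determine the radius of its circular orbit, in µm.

r ≈ 0.654 µm

Convert the energy: K = 0.0769 eV = 1.23×10^-20 J.
v = √(2K/m) = √(2·1.23×10^-20/9.11×10^-31) = 1.64×10^5 m/s.
r = mv/(qB) = (9.11×10^-31)(1.64×10^5) / [(1×1.60×10^-19)(1.43)] = 6.54×10^-7 m.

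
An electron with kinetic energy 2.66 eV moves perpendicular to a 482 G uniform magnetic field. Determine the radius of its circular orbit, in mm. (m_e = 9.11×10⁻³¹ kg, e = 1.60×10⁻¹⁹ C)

Convert the energy: K = 2.66 eV = 4.26×10^-19 J.
v = √(2K/m) = √(2·4.26×10^-19/9.11×10^-31) = 9.67×10^5 m/s.
r = mv/(qB) = (9.11×10^-31)(9.67×10^5) / [(1×1.60×10^-19)(0.0482)] = 1.14×10^-4 m.

r ≈ 0.114 mm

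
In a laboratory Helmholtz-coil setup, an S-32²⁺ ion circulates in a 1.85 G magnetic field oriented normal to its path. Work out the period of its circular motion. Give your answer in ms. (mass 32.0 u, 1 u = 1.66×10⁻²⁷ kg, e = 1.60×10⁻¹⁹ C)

T ≈ 5.64 ms

The cyclotron period is independent of speed: T = 2πm/(qB).
T = 2π(5.31×10^-26) / [(2×1.60×10^-19)(1.85×10^-4)] = 5.64×10^-3 s.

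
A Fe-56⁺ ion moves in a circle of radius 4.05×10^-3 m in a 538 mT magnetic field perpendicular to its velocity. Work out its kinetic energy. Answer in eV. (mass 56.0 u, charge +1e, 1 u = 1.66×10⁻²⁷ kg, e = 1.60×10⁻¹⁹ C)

v = qBr/m = (1×1.60×10^-19)(0.538)(4.05×10^-3) / (9.30×10^-26) = 3750 m/s.
K = ½mv² = 0.5·(9.30×10^-26)·(3750)² = 6.54×10^-19 J = 4.09 eV.

K ≈ 4.09 eV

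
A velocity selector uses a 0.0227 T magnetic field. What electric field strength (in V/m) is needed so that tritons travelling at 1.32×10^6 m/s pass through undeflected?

E ≈ 3.00×10^4 V/m

qE = qvB ⇒ E = vB = (1.32×10^6)(0.0227) = 3.00×10^4 V/m.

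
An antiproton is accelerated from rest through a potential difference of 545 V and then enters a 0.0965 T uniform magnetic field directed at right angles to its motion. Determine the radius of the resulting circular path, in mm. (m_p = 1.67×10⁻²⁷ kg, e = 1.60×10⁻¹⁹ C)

The kinetic energy gained is K = qV = (1×1.60×10^-19)(545) = 8.72×10^-17 J.
v = √(2K/m) = 3.23×10^5 m/s.
r = mv/(qB) = (1.67×10^-27)(3.23×10^5) / [(1×1.60×10^-19)(0.0965)] = 0.0350 m.

r ≈ 35.0 mm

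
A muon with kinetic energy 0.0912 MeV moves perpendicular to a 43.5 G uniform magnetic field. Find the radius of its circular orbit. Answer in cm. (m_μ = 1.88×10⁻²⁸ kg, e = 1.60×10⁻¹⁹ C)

r ≈ 337 cm

Convert the energy: K = 0.0912 MeV = 1.46×10^-14 J.
v = √(2K/m) = √(2·1.46×10^-14/1.88×10^-28) = 1.25×10^7 m/s.
r = mv/(qB) = (1.88×10^-28)(1.25×10^7) / [(1×1.60×10^-19)(4.35×10^-3)] = 3.37 m.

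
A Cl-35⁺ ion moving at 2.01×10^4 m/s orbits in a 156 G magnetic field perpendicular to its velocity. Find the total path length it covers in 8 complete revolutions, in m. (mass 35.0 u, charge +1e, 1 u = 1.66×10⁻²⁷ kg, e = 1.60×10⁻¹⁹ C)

L ≈ 23.5 m

r = mv/(qB) = 0.468 m, so one revolution covers 2πr = 2.94 m.
In 8 revolutions: L = 8·2πr = 23.5 m.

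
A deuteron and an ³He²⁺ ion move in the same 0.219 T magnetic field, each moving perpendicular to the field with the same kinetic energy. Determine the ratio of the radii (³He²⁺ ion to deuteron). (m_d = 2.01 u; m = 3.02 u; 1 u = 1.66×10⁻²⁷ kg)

ratio ≈ 0.613

r = √(2mK)/(qB) ⇒ at equal K, r ∝ √m/q.
r_{³He²⁺ ion}/r_{deuteron} = 0.613.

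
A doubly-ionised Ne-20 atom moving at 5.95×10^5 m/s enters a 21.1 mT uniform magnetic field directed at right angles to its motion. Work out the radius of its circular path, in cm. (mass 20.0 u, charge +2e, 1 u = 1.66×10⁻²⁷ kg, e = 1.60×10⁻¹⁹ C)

r ≈ 293 cm

The magnetic force provides the centripetal force: qvB = mv²/r, so r = mv/(qB).
r = (3.32×10^-26 kg)(5.95×10^5 m/s) / [(2×1.60×10^-19 C)(0.0211 T)] = 2.93 m.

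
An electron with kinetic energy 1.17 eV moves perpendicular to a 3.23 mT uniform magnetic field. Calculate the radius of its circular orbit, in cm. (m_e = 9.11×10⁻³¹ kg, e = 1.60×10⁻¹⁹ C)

r ≈ 0.113 cm

Convert the energy: K = 1.17 eV = 1.87×10^-19 J.
v = √(2K/m) = √(2·1.87×10^-19/9.11×10^-31) = 6.41×10^5 m/s.
r = mv/(qB) = (9.11×10^-31)(6.41×10^5) / [(1×1.60×10^-19)(3.23×10^-3)] = 1.13×10^-3 m.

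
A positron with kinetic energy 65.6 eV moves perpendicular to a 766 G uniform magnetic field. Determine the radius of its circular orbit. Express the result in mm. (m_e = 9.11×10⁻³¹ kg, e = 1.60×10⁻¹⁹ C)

Convert the energy: K = 65.6 eV = 1.05×10^-17 J.
v = √(2K/m) = √(2·1.05×10^-17/9.11×10^-31) = 4.80×10^6 m/s.
r = mv/(qB) = (9.11×10^-31)(4.80×10^6) / [(1×1.60×10^-19)(0.0766)] = 3.57×10^-4 m.

r ≈ 0.357 mm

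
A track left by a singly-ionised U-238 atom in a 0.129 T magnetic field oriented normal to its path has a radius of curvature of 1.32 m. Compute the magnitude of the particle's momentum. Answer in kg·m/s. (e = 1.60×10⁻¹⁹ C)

Since qvB = mv²/r, the momentum p = mv = qBr.
p = (1×1.60×10^-19)(0.129)(1.32) = 2.72×10^-20 kg·m/s.

p ≈ 2.72×10^-20 kg·m/s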